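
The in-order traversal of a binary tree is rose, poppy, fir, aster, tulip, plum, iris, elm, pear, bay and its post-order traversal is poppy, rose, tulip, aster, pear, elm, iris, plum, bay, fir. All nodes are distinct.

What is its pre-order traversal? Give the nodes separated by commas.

fir, rose, poppy, bay, plum, aster, tulip, iris, elm, pear

The last element of post-order is the root; it splits in-order into left and right subtrees.
Root fir: left subtree has 2 nodes {rose, poppy}, right has 7 {aster, tulip, plum, iris, elm, pear, bay}.
  Root rose: left subtree has 0 nodes { }, right has 1 {poppy}.
  Root bay: left subtree has 6 nodes {aster, tulip, plum, iris, elm, pear}, right has 0 { }.
    Root plum: left subtree has 2 nodes {aster, tulip}, right has 3 {iris, elm, pear}.
      Root aster: left subtree has 0 nodes { }, right has 1 {tulip}.
      Root iris: left subtree has 0 nodes { }, right has 2 {elm, pear}.
        Root elm: left subtree has 0 nodes { }, right has 1 {pear}.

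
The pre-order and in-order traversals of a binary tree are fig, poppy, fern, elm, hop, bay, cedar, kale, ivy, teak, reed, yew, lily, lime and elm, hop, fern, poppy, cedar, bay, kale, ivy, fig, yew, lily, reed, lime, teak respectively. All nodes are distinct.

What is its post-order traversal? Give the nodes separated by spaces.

The first element of pre-order is the root; it splits in-order into left and right subtrees.
Root fig: left subtree has 8 nodes {elm, hop, fern, poppy, cedar, bay, kale, ivy}, right has 5 {yew, lily, reed, lime, teak}.
  Root poppy: left subtree has 3 nodes {elm, hop, fern}, right has 4 {cedar, bay, kale, ivy}.
    Root fern: left subtree has 2 nodes {elm, hop}, right has 0 { }.
      Root elm: left subtree has 0 nodes { }, right has 1 {hop}.
    Root bay: left subtree has 1 node {cedar}, right has 2 {kale, ivy}.
      Root kale: left subtree has 0 nodes { }, right has 1 {ivy}.
  Root teak: left subtree has 4 nodes {yew, lily, reed, lime}, right has 0 { }.
    Root reed: left subtree has 2 nodes {yew, lily}, right has 1 {lime}.
      Root yew: left subtree has 0 nodes { }, right has 1 {lily}.

hop elm fern cedar ivy kale bay poppy lily yew lime reed teak fig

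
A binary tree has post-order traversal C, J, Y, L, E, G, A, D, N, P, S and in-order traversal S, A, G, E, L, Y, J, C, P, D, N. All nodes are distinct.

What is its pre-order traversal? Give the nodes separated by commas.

The last element of post-order is the root; it splits in-order into left and right subtrees.
Root S: left subtree has 0 nodes { }, right has 10 {A, G, E, L, Y, J, C, P, D, N}.
  Root P: left subtree has 7 nodes {A, G, E, L, Y, J, C}, right has 2 {D, N}.
    Root A: left subtree has 0 nodes { }, right has 6 {G, E, L, Y, J, C}.
      Root G: left subtree has 0 nodes { }, right has 5 {E, L, Y, J, C}.
        Root E: left subtree has 0 nodes { }, right has 4 {L, Y, J, C}.
          Root L: left subtree has 0 nodes { }, right has 3 {Y, J, C}.
            Root Y: left subtree has 0 nodes { }, right has 2 {J, C}.
              Root J: left subtree has 0 nodes { }, right has 1 {C}.
    Root N: left subtree has 1 node {D}, right has 0 { }.

S, P, A, G, E, L, Y, J, C, N, D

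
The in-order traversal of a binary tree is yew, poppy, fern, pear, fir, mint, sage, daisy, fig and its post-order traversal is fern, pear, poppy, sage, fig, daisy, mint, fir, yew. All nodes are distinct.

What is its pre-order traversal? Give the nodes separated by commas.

The last element of post-order is the root; it splits in-order into left and right subtrees.
Root yew: left subtree has 0 nodes { }, right has 8 {poppy, fern, pear, fir, mint, sage, daisy, fig}.
  Root fir: left subtree has 3 nodes {poppy, fern, pear}, right has 4 {mint, sage, daisy, fig}.
    Root poppy: left subtree has 0 nodes { }, right has 2 {fern, pear}.
      Root pear: left subtree has 1 node {fern}, right has 0 { }.
    Root mint: left subtree has 0 nodes { }, right has 3 {sage, daisy, fig}.
      Root daisy: left subtree has 1 node {sage}, right has 1 {fig}.

yew, fir, poppy, pear, fern, mint, daisy, sage, fig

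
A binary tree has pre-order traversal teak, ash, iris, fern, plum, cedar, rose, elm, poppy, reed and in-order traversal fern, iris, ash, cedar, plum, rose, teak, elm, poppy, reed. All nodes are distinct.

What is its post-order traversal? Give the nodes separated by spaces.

The first element of pre-order is the root; it splits in-order into left and right subtrees.
Root teak: left subtree has 6 nodes {fern, iris, ash, cedar, plum, rose}, right has 3 {elm, poppy, reed}.
  Root ash: left subtree has 2 nodes {fern, iris}, right has 3 {cedar, plum, rose}.
    Root iris: left subtree has 1 node {fern}, right has 0 { }.
    Root plum: left subtree has 1 node {cedar}, right has 1 {rose}.
  Root elm: left subtree has 0 nodes { }, right has 2 {poppy, reed}.
    Root poppy: left subtree has 0 nodes { }, right has 1 {reed}.

fern iris cedar rose plum ash reed poppy elm teak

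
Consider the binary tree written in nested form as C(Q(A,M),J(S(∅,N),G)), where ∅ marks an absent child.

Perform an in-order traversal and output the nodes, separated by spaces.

In-order visits the left subtree, then the node, then the right subtree.
At C: go left to Q.
  At Q: go left to A.
    A is a leaf — visit A.
  Visit Q.
  At Q: go right to M.
    M is a leaf — visit M.
Visit C.
At C: go right to J.
  At J: go left to S.
    At S: no left child.
    Visit S.
    At S: go right to N.
      N is a leaf — visit N.
  Visit J.
  At J: go right to G.
    G is a leaf — visit G.

A Q M C S N J G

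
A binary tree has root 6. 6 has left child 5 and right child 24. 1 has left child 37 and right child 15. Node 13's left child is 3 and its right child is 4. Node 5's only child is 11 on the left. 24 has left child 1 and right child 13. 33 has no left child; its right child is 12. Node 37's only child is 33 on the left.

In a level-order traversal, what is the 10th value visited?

Level-order visits nodes level by level from the root, left to right within each level.
Level 0: 6
Level 1: 5, 24
Level 2: 11, 1, 13
Level 3: 37, 15, 3, 4
Level 4: 33
Level 5: 12
Full level-order sequence: 6, 5, 24, 11, 1, 13, 37, 15, 3, 4, 33, 12.

4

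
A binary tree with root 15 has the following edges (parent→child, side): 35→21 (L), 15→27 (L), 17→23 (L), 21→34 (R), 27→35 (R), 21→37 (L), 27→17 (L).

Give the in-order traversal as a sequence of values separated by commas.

23, 17, 27, 37, 21, 34, 35, 15

In-order visits the left subtree, then the node, then the right subtree.
At 15: go left to 27.
  At 27: go left to 17.
    At 17: go left to 23.
      23 is a leaf — visit 23.
    Visit 17.
    At 17: no right child.
  Visit 27.
  At 27: go right to 35.
    At 35: go left to 21.
      At 21: go left to 37.
        37 is a leaf — visit 37.
      Visit 21.
      At 21: go right to 34.
        34 is a leaf — visit 34.
    Visit 35.
    At 35: no right child.
Visit 15.
At 15: no right child.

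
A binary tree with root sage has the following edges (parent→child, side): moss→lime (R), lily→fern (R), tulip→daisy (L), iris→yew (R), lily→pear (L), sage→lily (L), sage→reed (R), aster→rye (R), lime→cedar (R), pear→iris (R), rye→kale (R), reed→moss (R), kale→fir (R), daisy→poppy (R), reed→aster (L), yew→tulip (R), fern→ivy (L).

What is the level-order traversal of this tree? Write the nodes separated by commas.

sage, lily, reed, pear, fern, aster, moss, iris, ivy, rye, lime, yew, kale, cedar, tulip, fir, daisy, poppy

Level-order visits nodes level by level from the root, left to right within each level.
Level 0: sage
Level 1: lily, reed
Level 2: pear, fern, aster, moss
Level 3: iris, ivy, rye, lime
Level 4: yew, kale, cedar
Level 5: tulip, fir
Level 6: daisy
Level 7: poppy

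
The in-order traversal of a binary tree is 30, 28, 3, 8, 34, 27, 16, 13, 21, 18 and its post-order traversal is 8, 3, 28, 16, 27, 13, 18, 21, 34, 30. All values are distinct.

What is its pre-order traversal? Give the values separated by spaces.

30 34 28 3 8 21 13 27 16 18

The last element of post-order is the root; it splits in-order into left and right subtrees.
Root 30: left subtree has 0 nodes { }, right has 9 {28, 3, 8, 34, 27, 16, 13, 21, 18}.
  Root 34: left subtree has 3 nodes {28, 3, 8}, right has 5 {27, 16, 13, 21, 18}.
    Root 28: left subtree has 0 nodes { }, right has 2 {3, 8}.
      Root 3: left subtree has 0 nodes { }, right has 1 {8}.
    Root 21: left subtree has 3 nodes {27, 16, 13}, right has 1 {18}.
      Root 13: left subtree has 2 nodes {27, 16}, right has 0 { }.
        Root 27: left subtree has 0 nodes { }, right has 1 {16}.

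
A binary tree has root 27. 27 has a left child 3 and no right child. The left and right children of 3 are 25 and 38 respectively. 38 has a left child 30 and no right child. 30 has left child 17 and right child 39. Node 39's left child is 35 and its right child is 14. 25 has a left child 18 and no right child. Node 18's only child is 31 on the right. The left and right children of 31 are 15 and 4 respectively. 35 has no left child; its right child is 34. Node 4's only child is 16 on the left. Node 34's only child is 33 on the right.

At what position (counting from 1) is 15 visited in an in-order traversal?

2

In-order visits the left subtree, then the node, then the right subtree.
At 27: go left to 3.
  At 3: go left to 25.
    At 25: go left to 18.
      At 18: no left child.
      Visit 18.
      At 18: go right to 31.
        At 31: go left to 15.
          15 is a leaf — visit 15.
        Visit 31.
        At 31: go right to 4.
          At 4: go left to 16.
            16 is a leaf — visit 16.
          Visit 4.
          At 4: no right child.
    Visit 25.
    At 25: no right child.
  Visit 3.
  At 3: go right to 38.
    At 38: go left to 30.
      At 30: go left to 17.
        17 is a leaf — visit 17.
      Visit 30.
      At 30: go right to 39.
        At 39: go left to 35.
          At 35: no left child.
          Visit 35.
          At 35: go right to 34.
            At 34: no left child.
            Visit 34.
            At 34: go right to 33.
              33 is a leaf — visit 33.
        Visit 39.
        At 39: go right to 14.
          14 is a leaf — visit 14.
    Visit 38.
    At 38: no right child.
Visit 27.
At 27: no right child.
Full in-order sequence: 18, 15, 31, 16, 4, 25, 3, 17, 30, 35, 34, 33, 39, 14, 38, 27.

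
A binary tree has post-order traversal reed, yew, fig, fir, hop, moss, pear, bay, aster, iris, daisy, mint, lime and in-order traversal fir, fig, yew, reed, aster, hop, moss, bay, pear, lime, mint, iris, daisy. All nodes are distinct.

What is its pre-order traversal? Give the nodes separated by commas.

The last element of post-order is the root; it splits in-order into left and right subtrees.
Root lime: left subtree has 9 nodes {fir, fig, yew, reed, aster, hop, moss, bay, pear}, right has 3 {mint, iris, daisy}.
  Root aster: left subtree has 4 nodes {fir, fig, yew, reed}, right has 4 {hop, moss, bay, pear}.
    Root fir: left subtree has 0 nodes { }, right has 3 {fig, yew, reed}.
      Root fig: left subtree has 0 nodes { }, right has 2 {yew, reed}.
        Root yew: left subtree has 0 nodes { }, right has 1 {reed}.
    Root bay: left subtree has 2 nodes {hop, moss}, right has 1 {pear}.
      Root moss: left subtree has 1 node {hop}, right has 0 { }.
  Root mint: left subtree has 0 nodes { }, right has 2 {iris, daisy}.
    Root daisy: left subtree has 1 node {iris}, right has 0 { }.

lime, aster, fir, fig, yew, reed, bay, moss, hop, pear, mint, daisy, iris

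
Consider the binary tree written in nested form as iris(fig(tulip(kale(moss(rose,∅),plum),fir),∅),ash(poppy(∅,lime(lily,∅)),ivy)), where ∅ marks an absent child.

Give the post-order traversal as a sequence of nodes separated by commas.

rose, moss, plum, kale, fir, tulip, fig, lily, lime, poppy, ivy, ash, iris

Post-order visits the left subtree, then the right subtree, then the node.
At iris: go left to fig.
  At fig: go left to tulip.
    At tulip: go left to kale.
      At kale: go left to moss.
        At moss: go left to rose.
          rose is a leaf — visit rose.
        At moss: no right child.
        Visit moss.
      At kale: go right to plum.
        plum is a leaf — visit plum.
      Visit kale.
    At tulip: go right to fir.
      fir is a leaf — visit fir.
    Visit tulip.
  At fig: no right child.
  Visit fig.
At iris: go right to ash.
  At ash: go left to poppy.
    At poppy: no left child.
    At poppy: go right to lime.
      At lime: go left to lily.
        lily is a leaf — visit lily.
      At lime: no right child.
      Visit lime.
    Visit poppy.
  At ash: go right to ivy.
    ivy is a leaf — visit ivy.
  Visit ash.
Visit iris.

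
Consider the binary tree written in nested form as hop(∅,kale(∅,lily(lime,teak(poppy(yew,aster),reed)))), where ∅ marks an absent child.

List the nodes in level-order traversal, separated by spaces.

Level-order visits nodes level by level from the root, left to right within each level.
Level 0: hop
Level 1: kale
Level 2: lily
Level 3: lime, teak
Level 4: poppy, reed
Level 5: yew, aster

hop kale lily lime teak poppy reed yew aster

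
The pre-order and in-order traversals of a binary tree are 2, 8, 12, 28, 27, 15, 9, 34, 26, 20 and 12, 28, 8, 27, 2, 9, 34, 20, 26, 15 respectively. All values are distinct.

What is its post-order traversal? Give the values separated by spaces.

28 12 27 8 20 26 34 9 15 2

The first element of pre-order is the root; it splits in-order into left and right subtrees.
Root 2: left subtree has 4 nodes {12, 28, 8, 27}, right has 5 {9, 34, 20, 26, 15}.
  Root 8: left subtree has 2 nodes {12, 28}, right has 1 {27}.
    Root 12: left subtree has 0 nodes { }, right has 1 {28}.
  Root 15: left subtree has 4 nodes {9, 34, 20, 26}, right has 0 { }.
    Root 9: left subtree has 0 nodes { }, right has 3 {34, 20, 26}.
      Root 34: left subtree has 0 nodes { }, right has 2 {20, 26}.
        Root 26: left subtree has 1 node {20}, right has 0 { }.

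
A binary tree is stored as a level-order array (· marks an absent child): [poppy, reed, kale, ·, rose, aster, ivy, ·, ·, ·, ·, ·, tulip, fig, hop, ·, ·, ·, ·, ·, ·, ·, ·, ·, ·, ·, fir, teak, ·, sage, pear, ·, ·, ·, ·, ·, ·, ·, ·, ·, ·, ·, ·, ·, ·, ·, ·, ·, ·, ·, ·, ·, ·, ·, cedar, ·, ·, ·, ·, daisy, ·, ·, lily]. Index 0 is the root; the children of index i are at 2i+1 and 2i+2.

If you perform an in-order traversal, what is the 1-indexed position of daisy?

In-order visits the left subtree, then the node, then the right subtree.
At poppy: go left to reed.
  At reed: no left child.
  Visit reed.
  At reed: go right to rose.
    rose is a leaf — visit rose.
Visit poppy.
At poppy: go right to kale.
  At kale: go left to aster.
    At aster: no left child.
    Visit aster.
    At aster: go right to tulip.
      At tulip: no left child.
      Visit tulip.
      At tulip: go right to fir.
        At fir: no left child.
        Visit fir.
        At fir: go right to cedar.
          cedar is a leaf — visit cedar.
  Visit kale.
  At kale: go right to ivy.
    At ivy: go left to fig.
      At fig: go left to teak.
        teak is a leaf — visit teak.
      Visit fig.
      At fig: no right child.
    Visit ivy.
    At ivy: go right to hop.
      At hop: go left to sage.
        At sage: go left to daisy.
          daisy is a leaf — visit daisy.
        Visit sage.
        At sage: no right child.
      Visit hop.
      At hop: go right to pear.
        At pear: no left child.
        Visit pear.
        At pear: go right to lily.
          lily is a leaf — visit lily.
Full in-order sequence: reed, rose, poppy, aster, tulip, fir, cedar, kale, teak, fig, ivy, daisy, sage, hop, pear, lily.

12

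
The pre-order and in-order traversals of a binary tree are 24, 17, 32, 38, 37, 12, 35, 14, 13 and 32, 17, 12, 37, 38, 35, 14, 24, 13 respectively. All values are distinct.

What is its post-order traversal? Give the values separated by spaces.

32 12 37 14 35 38 17 13 24

The first element of pre-order is the root; it splits in-order into left and right subtrees.
Root 24: left subtree has 7 nodes {32, 17, 12, 37, 38, 35, 14}, right has 1 {13}.
  Root 17: left subtree has 1 node {32}, right has 5 {12, 37, 38, 35, 14}.
    Root 38: left subtree has 2 nodes {12, 37}, right has 2 {35, 14}.
      Root 37: left subtree has 1 node {12}, right has 0 { }.
      Root 35: left subtree has 0 nodes { }, right has 1 {14}.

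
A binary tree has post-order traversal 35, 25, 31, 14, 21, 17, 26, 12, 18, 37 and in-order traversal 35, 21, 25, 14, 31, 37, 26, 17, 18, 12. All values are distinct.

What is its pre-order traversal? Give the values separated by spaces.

The last element of post-order is the root; it splits in-order into left and right subtrees.
Root 37: left subtree has 5 nodes {35, 21, 25, 14, 31}, right has 4 {26, 17, 18, 12}.
  Root 21: left subtree has 1 node {35}, right has 3 {25, 14, 31}.
    Root 14: left subtree has 1 node {25}, right has 1 {31}.
  Root 18: left subtree has 2 nodes {26, 17}, right has 1 {12}.
    Root 26: left subtree has 0 nodes { }, right has 1 {17}.

37 21 35 14 25 31 18 26 17 12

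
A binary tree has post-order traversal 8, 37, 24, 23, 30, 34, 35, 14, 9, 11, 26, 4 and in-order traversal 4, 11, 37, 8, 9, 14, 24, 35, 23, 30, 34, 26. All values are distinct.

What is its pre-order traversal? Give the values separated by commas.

The last element of post-order is the root; it splits in-order into left and right subtrees.
Root 4: left subtree has 0 nodes { }, right has 11 {11, 37, 8, 9, 14, 24, 35, 23, 30, 34, 26}.
  Root 26: left subtree has 10 nodes {11, 37, 8, 9, 14, 24, 35, 23, 30, 34}, right has 0 { }.
    Root 11: left subtree has 0 nodes { }, right has 9 {37, 8, 9, 14, 24, 35, 23, 30, 34}.
      Root 9: left subtree has 2 nodes {37, 8}, right has 6 {14, 24, 35, 23, 30, 34}.
        Root 37: left subtree has 0 nodes { }, right has 1 {8}.
        Root 14: left subtree has 0 nodes { }, right has 5 {24, 35, 23, 30, 34}.
          Root 35: left subtree has 1 node {24}, right has 3 {23, 30, 34}.
            Root 34: left subtree has 2 nodes {23, 30}, right has 0 { }.
              Root 30: left subtree has 1 node {23}, right has 0 { }.

4, 26, 11, 9, 37, 8, 14, 35, 24, 34, 30, 23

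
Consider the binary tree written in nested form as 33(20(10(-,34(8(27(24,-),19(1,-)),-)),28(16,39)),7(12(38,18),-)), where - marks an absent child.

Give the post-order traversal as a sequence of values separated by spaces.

24 27 1 19 8 34 10 16 39 28 20 38 18 12 7 33

Post-order visits the left subtree, then the right subtree, then the node.
At 33: go left to 20.
  At 20: go left to 10.
    At 10: no left child.
    At 10: go right to 34.
      At 34: go left to 8.
        At 8: go left to 27.
          At 27: go left to 24.
            24 is a leaf — visit 24.
          At 27: no right child.
          Visit 27.
        At 8: go right to 19.
          At 19: go left to 1.
            1 is a leaf — visit 1.
          At 19: no right child.
          Visit 19.
        Visit 8.
      At 34: no right child.
      Visit 34.
    Visit 10.
  At 20: go right to 28.
    At 28: go left to 16.
      16 is a leaf — visit 16.
    At 28: go right to 39.
      39 is a leaf — visit 39.
    Visit 28.
  Visit 20.
At 33: go right to 7.
  At 7: go left to 12.
    At 12: go left to 38.
      38 is a leaf — visit 38.
    At 12: go right to 18.
      18 is a leaf — visit 18.
    Visit 12.
  At 7: no right child.
  Visit 7.
Visit 33.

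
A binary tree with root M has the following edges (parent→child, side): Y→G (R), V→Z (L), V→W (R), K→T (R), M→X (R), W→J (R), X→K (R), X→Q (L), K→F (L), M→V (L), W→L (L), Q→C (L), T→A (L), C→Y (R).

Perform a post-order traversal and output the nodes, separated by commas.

Post-order visits the left subtree, then the right subtree, then the node.
At M: go left to V.
  At V: go left to Z.
    Z is a leaf — visit Z.
  At V: go right to W.
    At W: go left to L.
      L is a leaf — visit L.
    At W: go right to J.
      J is a leaf — visit J.
    Visit W.
  Visit V.
At M: go right to X.
  At X: go left to Q.
    At Q: go left to C.
      At C: no left child.
      At C: go right to Y.
        At Y: no left child.
        At Y: go right to G.
          G is a leaf — visit G.
        Visit Y.
      Visit C.
    At Q: no right child.
    Visit Q.
  At X: go right to K.
    At K: go left to F.
      F is a leaf — visit F.
    At K: go right to T.
      At T: go left to A.
        A is a leaf — visit A.
      At T: no right child.
      Visit T.
    Visit K.
  Visit X.
Visit M.

Z, L, J, W, V, G, Y, C, Q, F, A, T, K, X, M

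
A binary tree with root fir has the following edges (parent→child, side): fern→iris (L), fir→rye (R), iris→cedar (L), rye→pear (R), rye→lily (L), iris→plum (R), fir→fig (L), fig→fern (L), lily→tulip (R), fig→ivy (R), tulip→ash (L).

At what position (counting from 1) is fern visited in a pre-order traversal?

3

Pre-order visits the node, then its left subtree, then its right subtree.
Visit fir.
At fir: go left to fig.
  Visit fig.
  At fig: go left to fern.
    Visit fern.
    At fern: go left to iris.
      Visit iris.
      At iris: go left to cedar.
        cedar is a leaf — visit cedar.
      At iris: go right to plum.
        plum is a leaf — visit plum.
    At fern: no right child.
  At fig: go right to ivy.
    ivy is a leaf — visit ivy.
At fir: go right to rye.
  Visit rye.
  At rye: go left to lily.
    Visit lily.
    At lily: no left child.
    At lily: go right to tulip.
      Visit tulip.
      At tulip: go left to ash.
        ash is a leaf — visit ash.
      At tulip: no right child.
  At rye: go right to pear.
    pear is a leaf — visit pear.
Full pre-order sequence: fir, fig, fern, iris, cedar, plum, ivy, rye, lily, tulip, ash, pear.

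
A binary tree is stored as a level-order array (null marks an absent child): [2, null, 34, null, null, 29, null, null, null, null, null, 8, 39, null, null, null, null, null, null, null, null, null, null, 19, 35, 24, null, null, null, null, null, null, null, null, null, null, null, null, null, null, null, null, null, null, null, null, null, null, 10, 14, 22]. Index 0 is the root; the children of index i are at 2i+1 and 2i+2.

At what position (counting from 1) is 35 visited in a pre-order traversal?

7

Pre-order visits the node, then its left subtree, then its right subtree.
Visit 2.
At 2: no left child.
At 2: go right to 34.
  Visit 34.
  At 34: go left to 29.
    Visit 29.
    At 29: go left to 8.
      Visit 8.
      At 8: go left to 19.
        Visit 19.
        At 19: no left child.
        At 19: go right to 10.
          10 is a leaf — visit 10.
      At 8: go right to 35.
        Visit 35.
        At 35: go left to 14.
          14 is a leaf — visit 14.
        At 35: go right to 22.
          22 is a leaf — visit 22.
    At 29: go right to 39.
      Visit 39.
      At 39: go left to 24.
        24 is a leaf — visit 24.
      At 39: no right child.
  At 34: no right child.
Full pre-order sequence: 2, 34, 29, 8, 19, 10, 35, 14, 22, 39, 24.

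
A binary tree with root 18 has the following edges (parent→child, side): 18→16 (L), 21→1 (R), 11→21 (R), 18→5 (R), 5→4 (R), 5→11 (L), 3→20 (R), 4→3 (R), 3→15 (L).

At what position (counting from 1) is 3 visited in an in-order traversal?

9

In-order visits the left subtree, then the node, then the right subtree.
At 18: go left to 16.
  16 is a leaf — visit 16.
Visit 18.
At 18: go right to 5.
  At 5: go left to 11.
    At 11: no left child.
    Visit 11.
    At 11: go right to 21.
      At 21: no left child.
      Visit 21.
      At 21: go right to 1.
        1 is a leaf — visit 1.
  Visit 5.
  At 5: go right to 4.
    At 4: no left child.
    Visit 4.
    At 4: go right to 3.
      At 3: go left to 15.
        15 is a leaf — visit 15.
      Visit 3.
      At 3: go right to 20.
        20 is a leaf — visit 20.
Full in-order sequence: 16, 18, 11, 21, 1, 5, 4, 15, 3, 20.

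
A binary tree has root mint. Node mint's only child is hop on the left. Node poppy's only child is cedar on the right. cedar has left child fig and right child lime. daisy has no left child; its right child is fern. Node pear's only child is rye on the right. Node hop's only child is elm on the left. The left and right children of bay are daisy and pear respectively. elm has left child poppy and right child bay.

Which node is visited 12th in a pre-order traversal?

rye

Pre-order visits the node, then its left subtree, then its right subtree.
Visit mint.
At mint: go left to hop.
  Visit hop.
  At hop: go left to elm.
    Visit elm.
    At elm: go left to poppy.
      Visit poppy.
      At poppy: no left child.
      At poppy: go right to cedar.
        Visit cedar.
        At cedar: go left to fig.
          fig is a leaf — visit fig.
        At cedar: go right to lime.
          lime is a leaf — visit lime.
    At elm: go right to bay.
      Visit bay.
      At bay: go left to daisy.
        Visit daisy.
        At daisy: no left child.
        At daisy: go right to fern.
          fern is a leaf — visit fern.
      At bay: go right to pear.
        Visit pear.
        At pear: no left child.
        At pear: go right to rye.
          rye is a leaf — visit rye.
  At hop: no right child.
At mint: no right child.
Full pre-order sequence: mint, hop, elm, poppy, cedar, fig, lime, bay, daisy, fern, pear, rye.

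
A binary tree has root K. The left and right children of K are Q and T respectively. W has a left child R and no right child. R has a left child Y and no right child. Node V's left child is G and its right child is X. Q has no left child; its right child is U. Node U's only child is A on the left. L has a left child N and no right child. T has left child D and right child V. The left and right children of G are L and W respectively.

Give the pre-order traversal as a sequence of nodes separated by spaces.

Pre-order visits the node, then its left subtree, then its right subtree.
Visit K.
At K: go left to Q.
  Visit Q.
  At Q: no left child.
  At Q: go right to U.
    Visit U.
    At U: go left to A.
      A is a leaf — visit A.
    At U: no right child.
At K: go right to T.
  Visit T.
  At T: go left to D.
    D is a leaf — visit D.
  At T: go right to V.
    Visit V.
    At V: go left to G.
      Visit G.
      At G: go left to L.
        Visit L.
        At L: go left to N.
          N is a leaf — visit N.
        At L: no right child.
      At G: go right to W.
        Visit W.
        At W: go left to R.
          Visit R.
          At R: go left to Y.
            Y is a leaf — visit Y.
          At R: no right child.
        At W: no right child.
    At V: go right to X.
      X is a leaf — visit X.

K Q U A T D V G L N W R Y X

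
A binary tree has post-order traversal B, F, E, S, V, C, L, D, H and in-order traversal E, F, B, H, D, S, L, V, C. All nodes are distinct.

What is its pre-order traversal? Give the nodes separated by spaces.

H E F B D L S C V

The last element of post-order is the root; it splits in-order into left and right subtrees.
Root H: left subtree has 3 nodes {E, F, B}, right has 5 {D, S, L, V, C}.
  Root E: left subtree has 0 nodes { }, right has 2 {F, B}.
    Root F: left subtree has 0 nodes { }, right has 1 {B}.
  Root D: left subtree has 0 nodes { }, right has 4 {S, L, V, C}.
    Root L: left subtree has 1 node {S}, right has 2 {V, C}.
      Root C: left subtree has 1 node {V}, right has 0 { }.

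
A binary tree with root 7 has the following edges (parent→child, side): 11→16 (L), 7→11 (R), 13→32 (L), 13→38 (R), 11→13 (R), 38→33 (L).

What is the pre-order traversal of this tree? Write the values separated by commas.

7, 11, 16, 13, 32, 38, 33

Pre-order visits the node, then its left subtree, then its right subtree.
Visit 7.
At 7: no left child.
At 7: go right to 11.
  Visit 11.
  At 11: go left to 16.
    16 is a leaf — visit 16.
  At 11: go right to 13.
    Visit 13.
    At 13: go left to 32.
      32 is a leaf — visit 32.
    At 13: go right to 38.
      Visit 38.
      At 38: go left to 33.
        33 is a leaf — visit 33.
      At 38: no right child.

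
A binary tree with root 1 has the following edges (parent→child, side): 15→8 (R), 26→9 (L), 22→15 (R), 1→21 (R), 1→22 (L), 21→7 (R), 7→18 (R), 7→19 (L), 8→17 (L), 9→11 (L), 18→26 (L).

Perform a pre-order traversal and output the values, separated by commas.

Pre-order visits the node, then its left subtree, then its right subtree.
Visit 1.
At 1: go left to 22.
  Visit 22.
  At 22: no left child.
  At 22: go right to 15.
    Visit 15.
    At 15: no left child.
    At 15: go right to 8.
      Visit 8.
      At 8: go left to 17.
        17 is a leaf — visit 17.
      At 8: no right child.
At 1: go right to 21.
  Visit 21.
  At 21: no left child.
  At 21: go right to 7.
    Visit 7.
    At 7: go left to 19.
      19 is a leaf — visit 19.
    At 7: go right to 18.
      Visit 18.
      At 18: go left to 26.
        Visit 26.
        At 26: go left to 9.
          Visit 9.
          At 9: go left to 11.
            11 is a leaf — visit 11.
          At 9: no right child.
        At 26: no right child.
      At 18: no right child.

1, 22, 15, 8, 17, 21, 7, 19, 18, 26, 9, 11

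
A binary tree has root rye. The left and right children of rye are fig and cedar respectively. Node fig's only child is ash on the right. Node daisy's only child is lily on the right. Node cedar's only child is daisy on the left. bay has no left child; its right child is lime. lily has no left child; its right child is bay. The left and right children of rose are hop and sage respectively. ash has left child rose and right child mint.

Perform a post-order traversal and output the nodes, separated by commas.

hop, sage, rose, mint, ash, fig, lime, bay, lily, daisy, cedar, rye

Post-order visits the left subtree, then the right subtree, then the node.
At rye: go left to fig.
  At fig: no left child.
  At fig: go right to ash.
    At ash: go left to rose.
      At rose: go left to hop.
        hop is a leaf — visit hop.
      At rose: go right to sage.
        sage is a leaf — visit sage.
      Visit rose.
    At ash: go right to mint.
      mint is a leaf — visit mint.
    Visit ash.
  Visit fig.
At rye: go right to cedar.
  At cedar: go left to daisy.
    At daisy: no left child.
    At daisy: go right to lily.
      At lily: no left child.
      At lily: go right to bay.
        At bay: no left child.
        At bay: go right to lime.
          lime is a leaf — visit lime.
        Visit bay.
      Visit lily.
    Visit daisy.
  At cedar: no right child.
  Visit cedar.
Visit rye.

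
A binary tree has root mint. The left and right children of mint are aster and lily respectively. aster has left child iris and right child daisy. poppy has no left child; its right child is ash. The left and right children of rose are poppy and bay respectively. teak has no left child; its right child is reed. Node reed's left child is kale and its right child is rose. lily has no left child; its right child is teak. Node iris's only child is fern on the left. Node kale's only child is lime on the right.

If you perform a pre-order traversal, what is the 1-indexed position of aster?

2

Pre-order visits the node, then its left subtree, then its right subtree.
Visit mint.
At mint: go left to aster.
  Visit aster.
  At aster: go left to iris.
    Visit iris.
    At iris: go left to fern.
      fern is a leaf — visit fern.
    At iris: no right child.
  At aster: go right to daisy.
    daisy is a leaf — visit daisy.
At mint: go right to lily.
  Visit lily.
  At lily: no left child.
  At lily: go right to teak.
    Visit teak.
    At teak: no left child.
    At teak: go right to reed.
      Visit reed.
      At reed: go left to kale.
        Visit kale.
        At kale: no left child.
        At kale: go right to lime.
          lime is a leaf — visit lime.
      At reed: go right to rose.
        Visit rose.
        At rose: go left to poppy.
          Visit poppy.
          At poppy: no left child.
          At poppy: go right to ash.
            ash is a leaf — visit ash.
        At rose: go right to bay.
          bay is a leaf — visit bay.
Full pre-order sequence: mint, aster, iris, fern, daisy, lily, teak, reed, kale, lime, rose, poppy, ash, bay.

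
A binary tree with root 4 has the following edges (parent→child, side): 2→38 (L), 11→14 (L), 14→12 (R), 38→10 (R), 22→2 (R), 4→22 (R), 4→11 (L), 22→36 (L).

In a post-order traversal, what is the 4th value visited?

36

Post-order visits the left subtree, then the right subtree, then the node.
At 4: go left to 11.
  At 11: go left to 14.
    At 14: no left child.
    At 14: go right to 12.
      12 is a leaf — visit 12.
    Visit 14.
  At 11: no right child.
  Visit 11.
At 4: go right to 22.
  At 22: go left to 36.
    36 is a leaf — visit 36.
  At 22: go right to 2.
    At 2: go left to 38.
      At 38: no left child.
      At 38: go right to 10.
        10 is a leaf — visit 10.
      Visit 38.
    At 2: no right child.
    Visit 2.
  Visit 22.
Visit 4.
Full post-order sequence: 12, 14, 11, 36, 10, 38, 2, 22, 4.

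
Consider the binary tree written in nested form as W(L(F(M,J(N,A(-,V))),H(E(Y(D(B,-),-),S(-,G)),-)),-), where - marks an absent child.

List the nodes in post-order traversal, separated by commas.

M, N, V, A, J, F, B, D, Y, G, S, E, H, L, W

Post-order visits the left subtree, then the right subtree, then the node.
At W: go left to L.
  At L: go left to F.
    At F: go left to M.
      M is a leaf — visit M.
    At F: go right to J.
      At J: go left to N.
        N is a leaf — visit N.
      At J: go right to A.
        At A: no left child.
        At A: go right to V.
          V is a leaf — visit V.
        Visit A.
      Visit J.
    Visit F.
  At L: go right to H.
    At H: go left to E.
      At E: go left to Y.
        At Y: go left to D.
          At D: go left to B.
            B is a leaf — visit B.
          At D: no right child.
          Visit D.
        At Y: no right child.
        Visit Y.
      At E: go right to S.
        At S: no left child.
        At S: go right to G.
          G is a leaf — visit G.
        Visit S.
      Visit E.
    At H: no right child.
    Visit H.
  Visit L.
At W: no right child.
Visit W.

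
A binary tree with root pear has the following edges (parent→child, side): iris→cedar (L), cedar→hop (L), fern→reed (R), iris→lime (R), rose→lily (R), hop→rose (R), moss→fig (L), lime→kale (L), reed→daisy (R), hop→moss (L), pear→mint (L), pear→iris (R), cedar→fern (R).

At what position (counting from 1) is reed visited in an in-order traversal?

10

In-order visits the left subtree, then the node, then the right subtree.
At pear: go left to mint.
  mint is a leaf — visit mint.
Visit pear.
At pear: go right to iris.
  At iris: go left to cedar.
    At cedar: go left to hop.
      At hop: go left to moss.
        At moss: go left to fig.
          fig is a leaf — visit fig.
        Visit moss.
        At moss: no right child.
      Visit hop.
      At hop: go right to rose.
        At rose: no left child.
        Visit rose.
        At rose: go right to lily.
          lily is a leaf — visit lily.
    Visit cedar.
    At cedar: go right to fern.
      At fern: no left child.
      Visit fern.
      At fern: go right to reed.
        At reed: no left child.
        Visit reed.
        At reed: go right to daisy.
          daisy is a leaf — visit daisy.
  Visit iris.
  At iris: go right to lime.
    At lime: go left to kale.
      kale is a leaf — visit kale.
    Visit lime.
    At lime: no right child.
Full in-order sequence: mint, pear, fig, moss, hop, rose, lily, cedar, fern, reed, daisy, iris, kale, lime.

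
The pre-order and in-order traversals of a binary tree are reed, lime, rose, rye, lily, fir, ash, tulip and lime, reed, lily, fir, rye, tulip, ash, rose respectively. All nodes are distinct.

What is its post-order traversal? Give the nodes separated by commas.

lime, fir, lily, tulip, ash, rye, rose, reed

The first element of pre-order is the root; it splits in-order into left and right subtrees.
Root reed: left subtree has 1 node {lime}, right has 6 {lily, fir, rye, tulip, ash, rose}.
  Root rose: left subtree has 5 nodes {lily, fir, rye, tulip, ash}, right has 0 { }.
    Root rye: left subtree has 2 nodes {lily, fir}, right has 2 {tulip, ash}.
      Root lily: left subtree has 0 nodes { }, right has 1 {fir}.
      Root ash: left subtree has 1 node {tulip}, right has 0 { }.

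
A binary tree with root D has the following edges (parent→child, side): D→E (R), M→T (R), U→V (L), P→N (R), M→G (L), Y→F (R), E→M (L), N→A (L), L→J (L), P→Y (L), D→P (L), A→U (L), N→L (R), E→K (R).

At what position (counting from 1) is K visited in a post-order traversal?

Post-order visits the left subtree, then the right subtree, then the node.
At D: go left to P.
  At P: go left to Y.
    At Y: no left child.
    At Y: go right to F.
      F is a leaf — visit F.
    Visit Y.
  At P: go right to N.
    At N: go left to A.
      At A: go left to U.
        At U: go left to V.
          V is a leaf — visit V.
        At U: no right child.
        Visit U.
      At A: no right child.
      Visit A.
    At N: go right to L.
      At L: go left to J.
        J is a leaf — visit J.
      At L: no right child.
      Visit L.
    Visit N.
  Visit P.
At D: go right to E.
  At E: go left to M.
    At M: go left to G.
      G is a leaf — visit G.
    At M: go right to T.
      T is a leaf — visit T.
    Visit M.
  At E: go right to K.
    K is a leaf — visit K.
  Visit E.
Visit D.
Full post-order sequence: F, Y, V, U, A, J, L, N, P, G, T, M, K, E, D.

13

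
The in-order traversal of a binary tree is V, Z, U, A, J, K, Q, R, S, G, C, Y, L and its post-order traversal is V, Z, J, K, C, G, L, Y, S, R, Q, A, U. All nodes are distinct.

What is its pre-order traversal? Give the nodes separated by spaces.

U Z V A Q K J R S Y G C L

The last element of post-order is the root; it splits in-order into left and right subtrees.
Root U: left subtree has 2 nodes {V, Z}, right has 10 {A, J, K, Q, R, S, G, C, Y, L}.
  Root Z: left subtree has 1 node {V}, right has 0 { }.
  Root A: left subtree has 0 nodes { }, right has 9 {J, K, Q, R, S, G, C, Y, L}.
    Root Q: left subtree has 2 nodes {J, K}, right has 6 {R, S, G, C, Y, L}.
      Root K: left subtree has 1 node {J}, right has 0 { }.
      Root R: left subtree has 0 nodes { }, right has 5 {S, G, C, Y, L}.
        Root S: left subtree has 0 nodes { }, right has 4 {G, C, Y, L}.
          Root Y: left subtree has 2 nodes {G, C}, right has 1 {L}.
            Root G: left subtree has 0 nodes { }, right has 1 {C}.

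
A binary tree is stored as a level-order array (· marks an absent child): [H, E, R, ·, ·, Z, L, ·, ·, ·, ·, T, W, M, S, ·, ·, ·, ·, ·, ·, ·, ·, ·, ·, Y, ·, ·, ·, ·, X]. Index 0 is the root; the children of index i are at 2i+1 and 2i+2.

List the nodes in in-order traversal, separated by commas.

E, H, T, Z, Y, W, R, M, L, S, X

In-order visits the left subtree, then the node, then the right subtree.
At H: go left to E.
  E is a leaf — visit E.
Visit H.
At H: go right to R.
  At R: go left to Z.
    At Z: go left to T.
      T is a leaf — visit T.
    Visit Z.
    At Z: go right to W.
      At W: go left to Y.
        Y is a leaf — visit Y.
      Visit W.
      At W: no right child.
  Visit R.
  At R: go right to L.
    At L: go left to M.
      M is a leaf — visit M.
    Visit L.
    At L: go right to S.
      At S: no left child.
      Visit S.
      At S: go right to X.
        X is a leaf — visit X.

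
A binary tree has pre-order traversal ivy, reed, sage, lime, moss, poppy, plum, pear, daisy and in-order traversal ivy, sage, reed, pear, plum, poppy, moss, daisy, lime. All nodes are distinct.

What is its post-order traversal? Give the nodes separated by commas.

The first element of pre-order is the root; it splits in-order into left and right subtrees.
Root ivy: left subtree has 0 nodes { }, right has 8 {sage, reed, pear, plum, poppy, moss, daisy, lime}.
  Root reed: left subtree has 1 node {sage}, right has 6 {pear, plum, poppy, moss, daisy, lime}.
    Root lime: left subtree has 5 nodes {pear, plum, poppy, moss, daisy}, right has 0 { }.
      Root moss: left subtree has 3 nodes {pear, plum, poppy}, right has 1 {daisy}.
        Root poppy: left subtree has 2 nodes {pear, plum}, right has 0 { }.
          Root plum: left subtree has 1 node {pear}, right has 0 { }.

sage, pear, plum, poppy, daisy, moss, lime, reed, ivy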